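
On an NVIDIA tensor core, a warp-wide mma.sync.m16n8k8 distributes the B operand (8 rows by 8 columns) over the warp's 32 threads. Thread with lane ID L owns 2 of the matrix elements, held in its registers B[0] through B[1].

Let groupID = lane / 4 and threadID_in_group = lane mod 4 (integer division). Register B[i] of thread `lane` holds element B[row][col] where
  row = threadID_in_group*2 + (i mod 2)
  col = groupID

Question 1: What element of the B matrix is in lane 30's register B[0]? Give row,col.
4,7

lane 30: grp=7 (30/4), tig=2 (30%4)
i=0: r=2*2+0=4, c=grp=7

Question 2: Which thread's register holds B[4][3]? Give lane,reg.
14,0

c=3→G=3  r=4→T=2,p=0
L=3*4+2=14  i=0=0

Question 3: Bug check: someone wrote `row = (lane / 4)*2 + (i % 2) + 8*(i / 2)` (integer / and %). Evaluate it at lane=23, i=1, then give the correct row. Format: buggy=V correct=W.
`(lane / 4)*2 + (i % 2) + 8*(i / 2)`[23,1]⇒11
lane 23⇒23/4=5, 23 mod 4=3
i=1  r:2·3+1⇒7  c:5
row: 11 vs 7

buggy=11 correct=7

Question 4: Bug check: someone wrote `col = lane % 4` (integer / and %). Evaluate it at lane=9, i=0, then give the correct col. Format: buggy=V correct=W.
`lane % 4`[9,0]->1
lane 9->9/4=2, 9 mod 4=1
i=0  r:2·1+0->2  c:2
col: 1 vs 2

buggy=1 correct=2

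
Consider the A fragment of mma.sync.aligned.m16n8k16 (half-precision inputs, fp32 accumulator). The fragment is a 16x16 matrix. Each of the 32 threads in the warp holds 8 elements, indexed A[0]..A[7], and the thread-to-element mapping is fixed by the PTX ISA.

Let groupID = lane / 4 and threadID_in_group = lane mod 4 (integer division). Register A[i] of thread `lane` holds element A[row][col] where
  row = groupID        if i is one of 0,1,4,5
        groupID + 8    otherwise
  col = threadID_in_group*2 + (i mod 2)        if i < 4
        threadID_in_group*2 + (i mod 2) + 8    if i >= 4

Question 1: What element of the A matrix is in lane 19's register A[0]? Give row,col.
19: grp=4,tig=3
[0] (4+0,3*2+0+0) = (4,6)

4,6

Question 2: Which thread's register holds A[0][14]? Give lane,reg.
3,4

r:0=>grp=0,rB=0  c:14=>cB=1,tig=3,lo=0
L=0*4+3=3  i=1*4+0*2+0=4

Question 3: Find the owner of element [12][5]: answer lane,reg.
r:12=>grp=4,rB=1  c:5=>cB=0,tig=2,lo=1
L=4*4+2=18  i=0*4+1*2+1=3

18,3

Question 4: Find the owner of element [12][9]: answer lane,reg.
16,7

r: 12->gid=4,r8=1  c: 9->c8=1,tid=0,i&1=1
L=4*4+0=16  i=1*4+1*2+1=7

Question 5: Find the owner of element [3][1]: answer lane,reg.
12,1

r=3→G=3,rhi=0  c=1→chi=0,T=0,p=1
L=3*4+0=12  i=0*4+0*2+1=1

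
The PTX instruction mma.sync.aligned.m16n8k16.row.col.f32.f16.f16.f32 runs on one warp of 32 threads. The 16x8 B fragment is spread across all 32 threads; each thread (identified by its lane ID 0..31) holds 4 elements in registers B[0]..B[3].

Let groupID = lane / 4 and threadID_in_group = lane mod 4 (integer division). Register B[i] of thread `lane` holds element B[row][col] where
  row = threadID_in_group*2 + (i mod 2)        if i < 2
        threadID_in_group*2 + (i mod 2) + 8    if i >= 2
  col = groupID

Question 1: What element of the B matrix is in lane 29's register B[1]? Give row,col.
lane 29->29/4=7, 29 mod 4=1
i=1  r:2·1+1+0->3  c:7

3,7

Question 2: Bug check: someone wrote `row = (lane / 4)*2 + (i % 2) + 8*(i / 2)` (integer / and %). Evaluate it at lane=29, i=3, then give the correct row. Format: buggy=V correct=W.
buggy=23 correct=11

`(lane / 4)*2 + (i % 2) + 8*(i / 2)`[29,3]->23
L=29->g=29>>2=7, t=29&3=1
[3]->row 1·2+1+8=11  col g=7
row: 23 vs 11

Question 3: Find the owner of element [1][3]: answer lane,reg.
12,1

c=3⇒gr=3  r=1⇒Rb=0,th=0,odd=1
L=3*4+0=12  i=0*2+1=1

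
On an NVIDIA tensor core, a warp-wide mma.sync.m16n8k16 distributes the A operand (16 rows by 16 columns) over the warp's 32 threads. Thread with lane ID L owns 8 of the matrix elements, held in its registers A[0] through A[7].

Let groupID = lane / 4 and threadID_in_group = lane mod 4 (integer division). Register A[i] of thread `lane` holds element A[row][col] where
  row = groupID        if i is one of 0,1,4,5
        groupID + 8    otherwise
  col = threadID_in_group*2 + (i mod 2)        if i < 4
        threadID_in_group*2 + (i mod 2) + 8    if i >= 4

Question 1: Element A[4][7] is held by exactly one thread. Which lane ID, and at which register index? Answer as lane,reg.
r:4=>grp=4,rB=0  c:7=>cB=0,tig=3,lo=1
L=4*4+3=19  i=0*4+0*2+1=1

19,1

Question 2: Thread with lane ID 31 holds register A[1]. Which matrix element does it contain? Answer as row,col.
L=31=>grp=31>>2=7, tig=31&3=3
[1]=>row 7+0=7  col 3·2+1+0=7

7,7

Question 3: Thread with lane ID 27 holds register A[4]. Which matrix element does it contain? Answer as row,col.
6,14

lane 27=>27/4=6, 27 mod 4=3
i=4  r:6+0=>6  c:2·3+0+8=>14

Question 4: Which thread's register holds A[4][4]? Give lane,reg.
r=4->g=4,rb=0  c=4->cb=0,t=2,b0=0
L=4*4+2=18  i=0*4+0*2+0=0

18,0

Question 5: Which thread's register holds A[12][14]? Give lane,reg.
19,6

r:12=>grp=4,rB=1  c:14=>cB=1,tig=3,lo=0
L=4*4+3=19  i=1*4+1*2+0=6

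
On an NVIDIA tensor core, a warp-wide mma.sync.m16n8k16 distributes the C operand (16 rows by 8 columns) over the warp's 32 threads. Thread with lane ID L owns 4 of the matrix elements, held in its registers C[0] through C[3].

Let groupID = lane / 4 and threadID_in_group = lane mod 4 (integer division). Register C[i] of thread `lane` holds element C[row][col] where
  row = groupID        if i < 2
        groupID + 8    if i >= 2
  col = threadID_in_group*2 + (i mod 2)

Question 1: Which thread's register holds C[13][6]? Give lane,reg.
r:13=>grp=5,rB=1  c:6=>tig=3,lo=0
L=5*4+3=23  i=1*2+0=2

23,2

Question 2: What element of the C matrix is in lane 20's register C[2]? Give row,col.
13,0

lane 20: grp=5 (20/4), tig=0 (20%4)
i=2: r=5+8=13, c=0*2+0=0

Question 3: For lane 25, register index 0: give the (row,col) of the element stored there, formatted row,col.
6,2

25: gid=6,tid=1
[0] (6+0,1*2+0) = (6,2)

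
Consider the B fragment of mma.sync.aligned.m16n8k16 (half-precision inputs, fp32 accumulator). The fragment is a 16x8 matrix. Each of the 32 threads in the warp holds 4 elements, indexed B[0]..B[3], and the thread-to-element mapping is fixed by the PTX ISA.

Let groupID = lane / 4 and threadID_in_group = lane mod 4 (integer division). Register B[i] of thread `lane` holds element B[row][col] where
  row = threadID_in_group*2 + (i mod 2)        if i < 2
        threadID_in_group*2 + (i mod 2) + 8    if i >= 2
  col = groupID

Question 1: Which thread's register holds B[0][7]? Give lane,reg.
c: 7->gid=7  r: 0->r8=0,tid=0,i&1=0
L=7*4+0=28  i=0*2+0=0

28,0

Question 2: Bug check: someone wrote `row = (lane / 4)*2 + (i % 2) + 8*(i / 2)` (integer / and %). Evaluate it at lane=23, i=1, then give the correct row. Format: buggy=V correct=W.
buggy=11 correct=7

`(lane / 4)*2 + (i % 2) + 8*(i / 2)`[23,1]→11
lane 23→23/4=5, 23 mod 4=3
i=1  r:2·3+1+0→7  c:5
row: 11 vs 7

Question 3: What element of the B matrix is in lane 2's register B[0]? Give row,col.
L=2->gid=2>>2=0, tid=2&3=2
[0]->row 2·2+0+0=4  col gid=0

4,0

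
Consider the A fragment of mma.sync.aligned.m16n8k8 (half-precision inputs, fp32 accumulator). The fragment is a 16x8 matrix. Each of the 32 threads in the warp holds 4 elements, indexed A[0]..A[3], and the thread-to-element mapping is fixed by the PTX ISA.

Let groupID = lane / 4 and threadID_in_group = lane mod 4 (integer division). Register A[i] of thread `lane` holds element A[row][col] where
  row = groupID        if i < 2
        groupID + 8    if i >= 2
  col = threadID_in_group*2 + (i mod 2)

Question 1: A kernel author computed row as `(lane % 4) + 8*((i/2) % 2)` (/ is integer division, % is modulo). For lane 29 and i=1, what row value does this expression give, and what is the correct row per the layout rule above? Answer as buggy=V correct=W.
buggy=1 correct=7

`(lane % 4) + 8*((i/2) % 2)`[29,1]->1
29: g=7,t=1
[1] (7+0,1*2+1) = (7,3)
row: 1 vs 7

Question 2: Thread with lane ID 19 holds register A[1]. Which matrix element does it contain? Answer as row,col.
lane 19: gid=4 (19/4), tid=3 (19%4)
i=1: r=4+0=4, c=3*2+1=7

4,7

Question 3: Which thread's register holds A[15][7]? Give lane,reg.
31,3

r:15=>grp=7,rB=1  c:7=>tig=3,lo=1
L=7*4+3=31  i=1*2+1=3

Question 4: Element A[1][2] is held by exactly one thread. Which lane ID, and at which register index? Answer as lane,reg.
5,0

r=1->g=1,rb=0  c=2->t=1,b0=0
L=1*4+1=5  i=0*2+0=0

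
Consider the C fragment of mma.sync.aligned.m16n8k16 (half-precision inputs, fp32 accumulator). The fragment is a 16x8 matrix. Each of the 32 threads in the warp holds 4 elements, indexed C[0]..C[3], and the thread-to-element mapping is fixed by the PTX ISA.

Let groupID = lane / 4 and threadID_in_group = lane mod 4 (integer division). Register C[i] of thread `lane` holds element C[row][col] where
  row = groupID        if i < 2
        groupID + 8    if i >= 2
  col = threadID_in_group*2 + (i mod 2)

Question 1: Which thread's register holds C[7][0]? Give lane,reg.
28,0

r:7=>grp=7,rB=0  c:0=>tig=0,lo=0
L=7*4+0=28  i=0*2+0=0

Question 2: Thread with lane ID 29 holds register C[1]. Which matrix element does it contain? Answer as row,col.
29: gr=7,th=1
[1] (7+0,1*2+1) = (7,3)

7,3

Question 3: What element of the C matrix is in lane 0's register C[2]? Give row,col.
lane 0=>0/4=0, 0 mod 4=0
i=2  r:0+8=>8  c:2·0+0=>0

8,0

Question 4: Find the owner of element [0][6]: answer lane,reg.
3,0

r: 0->gid=0,r8=0  c: 6->tid=3,i&1=0
L=0*4+3=3  i=0*2+0=0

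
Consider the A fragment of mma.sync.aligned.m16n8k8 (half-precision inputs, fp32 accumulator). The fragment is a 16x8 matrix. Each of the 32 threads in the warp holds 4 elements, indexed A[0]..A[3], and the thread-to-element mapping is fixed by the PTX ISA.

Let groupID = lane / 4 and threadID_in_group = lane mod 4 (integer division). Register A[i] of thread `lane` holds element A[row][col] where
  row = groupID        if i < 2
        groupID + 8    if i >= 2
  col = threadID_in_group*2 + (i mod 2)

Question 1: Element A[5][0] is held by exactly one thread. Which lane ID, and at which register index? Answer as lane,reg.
r=5⇒gr=5,Rb=0  c=0⇒th=0,odd=0
L=5*4+0=20  i=0*2+0=0

20,0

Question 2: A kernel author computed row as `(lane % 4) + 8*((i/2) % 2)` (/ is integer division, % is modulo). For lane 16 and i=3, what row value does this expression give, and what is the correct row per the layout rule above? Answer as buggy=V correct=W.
`(lane % 4) + 8*((i/2) % 2)`[16,3]→8
lane 16: G=4 (16/4), T=0 (16%4)
i=3: r=4+8=12, c=0*2+1=1
row: 8 vs 12

buggy=8 correct=12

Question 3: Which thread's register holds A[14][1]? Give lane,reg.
r=14→G=6,rhi=1  c=1→T=0,p=1
L=6*4+0=24  i=1*2+1=3

24,3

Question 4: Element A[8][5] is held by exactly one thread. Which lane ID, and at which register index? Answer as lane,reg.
2,3

r=8->g=0,rb=1  c=5->t=2,b0=1
L=0*4+2=2  i=1*2+1=3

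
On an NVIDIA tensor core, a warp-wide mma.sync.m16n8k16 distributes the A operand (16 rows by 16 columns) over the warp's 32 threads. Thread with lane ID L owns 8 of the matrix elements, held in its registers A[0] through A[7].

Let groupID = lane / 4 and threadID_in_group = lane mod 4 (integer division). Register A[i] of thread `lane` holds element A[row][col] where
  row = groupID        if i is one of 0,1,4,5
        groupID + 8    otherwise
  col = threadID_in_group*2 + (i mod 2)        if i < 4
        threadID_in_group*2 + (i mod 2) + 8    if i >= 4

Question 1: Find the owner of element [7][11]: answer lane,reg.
r:7=>grp=7,rB=0  c:11=>cB=1,tig=1,lo=1
L=7*4+1=29  i=1*4+0*2+1=5

29,5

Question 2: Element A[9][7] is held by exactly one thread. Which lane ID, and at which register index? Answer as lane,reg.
r=9->g=1,rb=1  c=7->cb=0,t=3,b0=1
L=1*4+3=7  i=0*4+1*2+1=3

7,3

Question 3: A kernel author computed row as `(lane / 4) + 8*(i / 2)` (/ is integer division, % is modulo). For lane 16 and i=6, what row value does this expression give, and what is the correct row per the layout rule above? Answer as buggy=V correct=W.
buggy=28 correct=12

`(lane / 4) + 8*(i / 2)`[16,6]->28
L=16->g=16>>2=4, t=16&3=0
[6]->row 4+8=12  col 0·2+0+8=8
row: 28 vs 12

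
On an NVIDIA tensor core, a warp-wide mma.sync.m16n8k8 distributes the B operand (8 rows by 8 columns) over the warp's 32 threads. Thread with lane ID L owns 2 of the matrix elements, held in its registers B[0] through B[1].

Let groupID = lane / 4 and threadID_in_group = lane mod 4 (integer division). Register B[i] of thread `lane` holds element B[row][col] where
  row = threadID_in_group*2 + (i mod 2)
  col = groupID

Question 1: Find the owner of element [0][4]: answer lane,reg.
c:4=>grp=4  r:0=>tig=0,lo=0
L=4*4+0=16  i=0=0

16,0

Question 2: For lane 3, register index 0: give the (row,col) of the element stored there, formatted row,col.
6,0

L=3=>grp=3>>2=0, tig=3&3=3
[0]=>row 3·2+0=6  col grp=0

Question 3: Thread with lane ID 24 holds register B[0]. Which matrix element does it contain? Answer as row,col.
24: gid=6,tid=0
[0] (0*2+0,6) = (0,6)

0,6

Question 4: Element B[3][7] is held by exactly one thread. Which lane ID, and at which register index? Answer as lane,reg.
c:7=>grp=7  r:3=>tig=1,lo=1
L=7*4+1=29  i=1=1

29,1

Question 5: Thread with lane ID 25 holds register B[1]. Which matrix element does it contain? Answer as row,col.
lane 25: grp=6 (25/4), tig=1 (25%4)
i=1: r=1*2+1=3, c=grp=6

3,6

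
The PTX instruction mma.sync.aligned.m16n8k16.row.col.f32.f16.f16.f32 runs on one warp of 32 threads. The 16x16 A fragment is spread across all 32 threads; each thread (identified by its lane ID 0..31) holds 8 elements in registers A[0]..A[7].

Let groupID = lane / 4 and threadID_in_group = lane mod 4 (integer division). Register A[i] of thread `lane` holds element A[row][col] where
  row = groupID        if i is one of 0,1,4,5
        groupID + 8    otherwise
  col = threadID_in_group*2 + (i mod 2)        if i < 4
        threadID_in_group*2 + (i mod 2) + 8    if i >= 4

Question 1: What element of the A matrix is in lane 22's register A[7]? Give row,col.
13,13

22: g=5,t=2
[7] (5+8,2*2+1+8) = (13,13)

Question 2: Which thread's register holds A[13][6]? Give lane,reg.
23,2

r:13=>grp=5,rB=1  c:6=>cB=0,tig=3,lo=0
L=5*4+3=23  i=0*4+1*2+0=2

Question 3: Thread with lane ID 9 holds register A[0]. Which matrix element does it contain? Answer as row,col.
2,2

9: gr=2,th=1
[0] (2+0,1*2+0+0) = (2,2)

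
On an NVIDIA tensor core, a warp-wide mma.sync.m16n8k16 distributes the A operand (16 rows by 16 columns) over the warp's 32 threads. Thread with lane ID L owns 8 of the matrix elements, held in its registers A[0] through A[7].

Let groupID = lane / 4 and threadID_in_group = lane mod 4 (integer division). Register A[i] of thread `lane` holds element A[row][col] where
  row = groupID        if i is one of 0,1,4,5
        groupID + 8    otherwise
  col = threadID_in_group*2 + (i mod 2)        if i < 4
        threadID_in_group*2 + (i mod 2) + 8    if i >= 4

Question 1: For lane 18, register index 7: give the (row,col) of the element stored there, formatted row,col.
12,13

lane 18: g=4 (18/4), t=2 (18%4)
i=7: r=4+8=12, c=2*2+1+8=13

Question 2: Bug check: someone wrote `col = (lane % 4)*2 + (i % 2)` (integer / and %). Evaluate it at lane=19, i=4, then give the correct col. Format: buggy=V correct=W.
buggy=6 correct=14

`(lane % 4)*2 + (i % 2)`[19,4]->6
lane 19: gid=4 (19/4), tid=3 (19%4)
i=4: r=4+0=4, c=3*2+0+8=14
col: 6 vs 14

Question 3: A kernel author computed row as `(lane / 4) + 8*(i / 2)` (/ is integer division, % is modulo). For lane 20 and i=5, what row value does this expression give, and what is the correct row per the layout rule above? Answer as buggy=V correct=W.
buggy=21 correct=5

`(lane / 4) + 8*(i / 2)`[20,5]=>21
20: grp=5,tig=0
[5] (5+0,0*2+1+8) = (5,9)
row: 21 vs 5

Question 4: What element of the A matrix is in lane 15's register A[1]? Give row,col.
3,7

L=15=>grp=15>>2=3, tig=15&3=3
[1]=>row 3+0=3  col 3·2+1+0=7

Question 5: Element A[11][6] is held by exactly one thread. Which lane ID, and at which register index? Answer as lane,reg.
15,2

r:11=>grp=3,rB=1  c:6=>cB=0,tig=3,lo=0
L=3*4+3=15  i=0*4+1*2+0=2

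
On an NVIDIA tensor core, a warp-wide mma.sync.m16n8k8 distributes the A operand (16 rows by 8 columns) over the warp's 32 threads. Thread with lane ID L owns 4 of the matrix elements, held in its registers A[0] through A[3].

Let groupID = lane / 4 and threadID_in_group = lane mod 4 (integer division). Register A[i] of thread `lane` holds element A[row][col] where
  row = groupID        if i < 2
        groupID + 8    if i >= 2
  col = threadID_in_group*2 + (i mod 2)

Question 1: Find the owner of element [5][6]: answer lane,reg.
23,0

r:5=>grp=5,rB=0  c:6=>tig=3,lo=0
L=5*4+3=23  i=0*2+0=0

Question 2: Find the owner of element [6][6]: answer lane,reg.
r=6→G=6,rhi=0  c=6→T=3,p=0
L=6*4+3=27  i=0*2+0=0

27,0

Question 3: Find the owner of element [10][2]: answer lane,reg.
9,2

r:10=>grp=2,rB=1  c:2=>tig=1,lo=0
L=2*4+1=9  i=1*2+0=2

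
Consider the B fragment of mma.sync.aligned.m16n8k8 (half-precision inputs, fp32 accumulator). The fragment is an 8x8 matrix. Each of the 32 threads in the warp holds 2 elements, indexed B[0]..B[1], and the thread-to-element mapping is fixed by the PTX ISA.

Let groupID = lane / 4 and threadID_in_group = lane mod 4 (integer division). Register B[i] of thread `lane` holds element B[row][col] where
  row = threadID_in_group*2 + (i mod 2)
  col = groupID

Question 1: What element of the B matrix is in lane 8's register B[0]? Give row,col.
0,2

8: gr=2,th=0
[0] (0*2+0,2) = (0,2)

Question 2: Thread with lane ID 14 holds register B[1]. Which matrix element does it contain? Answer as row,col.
L=14=>grp=14>>2=3, tig=14&3=2
[1]=>row 2·2+1=5  col grp=3

5,3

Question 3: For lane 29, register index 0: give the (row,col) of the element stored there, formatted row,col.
2,7

lane 29->29/4=7, 29 mod 4=1
i=0  r:2·1+0->2  c:7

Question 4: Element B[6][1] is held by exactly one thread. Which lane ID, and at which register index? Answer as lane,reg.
c: 1->gid=1  r: 6->tid=3,i&1=0
L=1*4+3=7  i=0=0

7,0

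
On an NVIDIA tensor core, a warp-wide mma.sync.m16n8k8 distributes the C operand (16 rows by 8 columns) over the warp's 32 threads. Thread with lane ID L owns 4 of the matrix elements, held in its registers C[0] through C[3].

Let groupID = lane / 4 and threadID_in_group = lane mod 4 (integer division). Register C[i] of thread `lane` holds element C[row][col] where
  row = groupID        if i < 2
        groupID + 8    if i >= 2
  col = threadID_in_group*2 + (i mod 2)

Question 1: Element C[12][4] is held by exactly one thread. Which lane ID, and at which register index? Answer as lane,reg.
r:12=>grp=4,rB=1  c:4=>tig=2,lo=0
L=4*4+2=18  i=1*2+0=2

18,2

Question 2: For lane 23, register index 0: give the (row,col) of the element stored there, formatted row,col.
5,6

lane 23: gr=5 (23/4), th=3 (23%4)
i=0: r=5+0=5, c=3*2+0=6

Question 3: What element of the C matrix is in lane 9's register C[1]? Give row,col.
2,3

lane 9->9/4=2, 9 mod 4=1
i=1  r:2+0->2  c:2·1+1->3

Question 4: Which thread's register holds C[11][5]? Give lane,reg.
14,3

r=11→G=3,rhi=1  c=5→T=2,p=1
L=3*4+2=14  i=1*2+1=3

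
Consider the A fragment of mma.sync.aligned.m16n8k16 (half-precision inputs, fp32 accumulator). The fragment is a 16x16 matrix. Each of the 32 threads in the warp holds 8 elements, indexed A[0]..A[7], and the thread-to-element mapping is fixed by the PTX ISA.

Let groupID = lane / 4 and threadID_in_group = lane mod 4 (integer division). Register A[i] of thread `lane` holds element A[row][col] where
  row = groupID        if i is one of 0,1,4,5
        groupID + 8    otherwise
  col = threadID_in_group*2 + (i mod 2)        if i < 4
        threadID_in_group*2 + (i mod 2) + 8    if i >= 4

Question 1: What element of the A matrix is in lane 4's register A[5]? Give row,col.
1,9

lane 4=>4/4=1, 4 mod 4=0
i=5  r:1+0=>1  c:2·0+1+8=>9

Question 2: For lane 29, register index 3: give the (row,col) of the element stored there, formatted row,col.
15,3

lane 29->29/4=7, 29 mod 4=1
i=3  r:7+8->15  c:2·1+1+0->3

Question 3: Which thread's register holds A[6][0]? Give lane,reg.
24,0

r:6=>grp=6,rB=0  c:0=>cB=0,tig=0,lo=0
L=6*4+0=24  i=0*4+0*2+0=0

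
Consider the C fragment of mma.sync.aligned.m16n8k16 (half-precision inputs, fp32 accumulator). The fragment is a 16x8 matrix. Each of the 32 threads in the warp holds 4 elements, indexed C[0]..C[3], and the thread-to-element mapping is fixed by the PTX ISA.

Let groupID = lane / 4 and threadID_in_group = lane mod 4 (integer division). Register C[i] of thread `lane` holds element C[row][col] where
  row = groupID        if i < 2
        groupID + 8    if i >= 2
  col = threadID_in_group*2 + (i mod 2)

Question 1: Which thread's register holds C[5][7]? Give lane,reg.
r=5→G=5,rhi=0  c=7→T=3,p=1
L=5*4+3=23  i=0*2+1=1

23,1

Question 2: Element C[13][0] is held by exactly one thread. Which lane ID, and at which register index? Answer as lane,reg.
r=13⇒gr=5,Rb=1  c=0⇒th=0,odd=0
L=5*4+0=20  i=1*2+0=2

20,2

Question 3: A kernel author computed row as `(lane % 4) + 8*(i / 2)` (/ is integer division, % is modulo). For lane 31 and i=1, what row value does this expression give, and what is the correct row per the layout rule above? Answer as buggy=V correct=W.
buggy=3 correct=7

`(lane % 4) + 8*(i / 2)`[31,1]⇒3
31: gr=7,th=3
[1] (7+0,3*2+1) = (7,7)
row: 3 vs 7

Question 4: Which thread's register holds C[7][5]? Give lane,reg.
30,1

r:7=>grp=7,rB=0  c:5=>tig=2,lo=1
L=7*4+2=30  i=0*2+1=1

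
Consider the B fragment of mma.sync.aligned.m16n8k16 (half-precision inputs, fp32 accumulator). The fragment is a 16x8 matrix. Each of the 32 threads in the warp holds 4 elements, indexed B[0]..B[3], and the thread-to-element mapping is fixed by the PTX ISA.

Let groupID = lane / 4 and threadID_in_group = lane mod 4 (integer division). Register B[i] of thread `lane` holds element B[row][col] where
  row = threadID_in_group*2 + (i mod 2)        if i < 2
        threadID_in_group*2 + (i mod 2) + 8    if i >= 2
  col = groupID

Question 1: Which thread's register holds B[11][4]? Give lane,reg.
17,3

c=4⇒gr=4  r=11⇒Rb=1,th=1,odd=1
L=4*4+1=17  i=1*2+1=3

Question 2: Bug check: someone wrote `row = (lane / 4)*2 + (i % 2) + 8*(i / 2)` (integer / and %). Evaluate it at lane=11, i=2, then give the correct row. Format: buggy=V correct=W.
buggy=12 correct=14

`(lane / 4)*2 + (i % 2) + 8*(i / 2)`[11,2]=>12
11: grp=2,tig=3
[2] (3*2+0+8,2) = (14,2)
row: 12 vs 14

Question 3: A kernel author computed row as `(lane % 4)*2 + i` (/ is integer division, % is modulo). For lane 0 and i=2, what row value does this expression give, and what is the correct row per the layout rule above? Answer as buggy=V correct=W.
`(lane % 4)*2 + i`[0,2]→2
0: G=0,T=0
[2] (0*2+0+8,0) = (8,0)
row: 2 vs 8

buggy=2 correct=8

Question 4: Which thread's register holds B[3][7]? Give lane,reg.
c: 7->gid=7  r: 3->r8=0,tid=1,i&1=1
L=7*4+1=29  i=0*2+1=1

29,1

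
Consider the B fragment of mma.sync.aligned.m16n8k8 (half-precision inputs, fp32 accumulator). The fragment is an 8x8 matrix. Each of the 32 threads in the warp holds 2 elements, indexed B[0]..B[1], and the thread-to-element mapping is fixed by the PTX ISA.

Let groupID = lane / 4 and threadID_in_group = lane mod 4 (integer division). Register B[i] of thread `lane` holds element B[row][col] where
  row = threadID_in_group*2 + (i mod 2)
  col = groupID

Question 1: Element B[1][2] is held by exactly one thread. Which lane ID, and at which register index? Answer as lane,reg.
c: 2->gid=2  r: 1->tid=0,i&1=1
L=2*4+0=8  i=1=1

8,1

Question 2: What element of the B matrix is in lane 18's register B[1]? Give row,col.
18: gid=4,tid=2
[1] (2*2+1,4) = (5,4)

5,4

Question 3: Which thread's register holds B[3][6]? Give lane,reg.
c=6->g=6  r=3->t=1,b0=1
L=6*4+1=25  i=1=1

25,1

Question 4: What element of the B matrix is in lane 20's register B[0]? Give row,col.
L=20⇒gr=20>>2=5, th=20&3=0
[0]⇒row 0·2+0=0  col gr=5

0,5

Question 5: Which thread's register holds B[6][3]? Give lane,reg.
15,0

c=3⇒gr=3  r=6⇒th=3,odd=0
L=3*4+3=15  i=0=0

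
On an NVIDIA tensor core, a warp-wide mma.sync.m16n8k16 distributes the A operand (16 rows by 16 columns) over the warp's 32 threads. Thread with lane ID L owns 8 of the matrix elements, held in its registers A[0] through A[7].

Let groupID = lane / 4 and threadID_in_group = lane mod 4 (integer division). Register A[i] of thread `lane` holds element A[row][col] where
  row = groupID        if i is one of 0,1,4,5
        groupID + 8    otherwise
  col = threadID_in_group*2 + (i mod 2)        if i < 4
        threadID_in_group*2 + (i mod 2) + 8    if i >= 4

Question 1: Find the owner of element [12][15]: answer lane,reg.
19,7

r=12->g=4,rb=1  c=15->cb=1,t=3,b0=1
L=4*4+3=19  i=1*4+1*2+1=7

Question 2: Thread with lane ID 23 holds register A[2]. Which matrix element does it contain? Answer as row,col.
13,6

L=23->gid=23>>2=5, tid=23&3=3
[2]->row 5+8=13  col 3·2+0+0=6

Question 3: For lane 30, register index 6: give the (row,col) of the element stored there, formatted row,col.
lane 30: gid=7 (30/4), tid=2 (30%4)
i=6: r=7+8=15, c=2*2+0+8=12

15,12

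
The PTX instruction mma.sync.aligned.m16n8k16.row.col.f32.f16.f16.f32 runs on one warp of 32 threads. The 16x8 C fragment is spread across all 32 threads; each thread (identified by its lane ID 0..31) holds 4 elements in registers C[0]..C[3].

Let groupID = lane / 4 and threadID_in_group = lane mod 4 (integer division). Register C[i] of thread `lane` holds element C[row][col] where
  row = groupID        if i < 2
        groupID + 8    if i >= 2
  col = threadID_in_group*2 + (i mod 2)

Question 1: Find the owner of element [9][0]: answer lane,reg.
r=9→G=1,rhi=1  c=0→T=0,p=0
L=1*4+0=4  i=1*2+0=2

4,2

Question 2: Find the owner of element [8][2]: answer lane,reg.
r: 8->gid=0,r8=1  c: 2->tid=1,i&1=0
L=0*4+1=1  i=1*2+0=2

1,2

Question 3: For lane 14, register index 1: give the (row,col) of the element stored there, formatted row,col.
lane 14⇒14/4=3, 14 mod 4=2
i=1  r:3+0⇒3  c:2·2+1⇒5

3,5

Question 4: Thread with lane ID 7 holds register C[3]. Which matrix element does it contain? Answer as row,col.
7: gid=1,tid=3
[3] (1+8,3*2+1) = (9,7)

9,7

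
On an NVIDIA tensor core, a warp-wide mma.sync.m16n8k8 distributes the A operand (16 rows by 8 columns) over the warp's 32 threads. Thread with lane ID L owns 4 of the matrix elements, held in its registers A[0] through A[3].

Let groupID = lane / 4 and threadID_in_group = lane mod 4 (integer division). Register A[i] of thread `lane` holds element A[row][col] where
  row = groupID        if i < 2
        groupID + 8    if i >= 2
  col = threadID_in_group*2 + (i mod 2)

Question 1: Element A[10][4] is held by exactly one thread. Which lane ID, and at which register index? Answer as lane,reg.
r=10→G=2,rhi=1  c=4→T=2,p=0
L=2*4+2=10  i=1*2+0=2

10,2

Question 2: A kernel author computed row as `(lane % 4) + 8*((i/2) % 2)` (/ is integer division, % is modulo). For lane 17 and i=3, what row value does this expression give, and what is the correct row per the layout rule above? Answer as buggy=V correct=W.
buggy=9 correct=12

`(lane % 4) + 8*((i/2) % 2)`[17,3]->9
17: gid=4,tid=1
[3] (4+8,1*2+1) = (12,3)
row: 9 vs 12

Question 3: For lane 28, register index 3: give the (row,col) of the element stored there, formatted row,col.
lane 28: g=7 (28/4), t=0 (28%4)
i=3: r=7+8=15, c=0*2+1=1

15,1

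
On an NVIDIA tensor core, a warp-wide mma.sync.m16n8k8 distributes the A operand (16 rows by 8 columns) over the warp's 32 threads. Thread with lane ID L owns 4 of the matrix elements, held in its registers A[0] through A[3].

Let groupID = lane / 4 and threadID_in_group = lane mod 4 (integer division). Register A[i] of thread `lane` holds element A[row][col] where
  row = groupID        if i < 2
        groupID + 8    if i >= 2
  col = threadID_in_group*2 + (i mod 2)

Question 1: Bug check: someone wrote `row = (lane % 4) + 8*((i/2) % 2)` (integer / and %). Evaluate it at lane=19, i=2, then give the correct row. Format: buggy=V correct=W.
buggy=11 correct=12

`(lane % 4) + 8*((i/2) % 2)`[19,2]⇒11
L=19⇒gr=19>>2=4, th=19&3=3
[2]⇒row 4+8=12  col 3·2+0=6
row: 11 vs 12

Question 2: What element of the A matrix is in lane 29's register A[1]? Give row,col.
29: G=7,T=1
[1] (7+0,1*2+1) = (7,3)

7,3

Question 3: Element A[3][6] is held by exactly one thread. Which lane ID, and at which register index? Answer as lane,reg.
r:3=>grp=3,rB=0  c:6=>tig=3,lo=0
L=3*4+3=15  i=0*2+0=0

15,0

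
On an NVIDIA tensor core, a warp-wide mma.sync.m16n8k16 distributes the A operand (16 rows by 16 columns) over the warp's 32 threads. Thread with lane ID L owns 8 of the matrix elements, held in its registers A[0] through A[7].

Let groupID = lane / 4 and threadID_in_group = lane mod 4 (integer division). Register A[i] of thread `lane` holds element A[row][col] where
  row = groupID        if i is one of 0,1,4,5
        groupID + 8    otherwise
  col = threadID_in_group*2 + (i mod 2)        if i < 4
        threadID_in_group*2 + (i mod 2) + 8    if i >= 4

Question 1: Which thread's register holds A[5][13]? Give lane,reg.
r:5=>grp=5,rB=0  c:13=>cB=1,tig=2,lo=1
L=5*4+2=22  i=1*4+0*2+1=5

22,5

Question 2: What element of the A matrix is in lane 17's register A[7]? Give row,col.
lane 17: G=4 (17/4), T=1 (17%4)
i=7: r=4+8=12, c=1*2+1+8=11

12,11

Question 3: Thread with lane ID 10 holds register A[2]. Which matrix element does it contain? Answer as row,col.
L=10=>grp=10>>2=2, tig=10&3=2
[2]=>row 2+8=10  col 2·2+0+0=4

10,4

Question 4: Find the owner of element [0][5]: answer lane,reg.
r=0→G=0,rhi=0  c=5→chi=0,T=2,p=1
L=0*4+2=2  i=0*4+0*2+1=1

2,1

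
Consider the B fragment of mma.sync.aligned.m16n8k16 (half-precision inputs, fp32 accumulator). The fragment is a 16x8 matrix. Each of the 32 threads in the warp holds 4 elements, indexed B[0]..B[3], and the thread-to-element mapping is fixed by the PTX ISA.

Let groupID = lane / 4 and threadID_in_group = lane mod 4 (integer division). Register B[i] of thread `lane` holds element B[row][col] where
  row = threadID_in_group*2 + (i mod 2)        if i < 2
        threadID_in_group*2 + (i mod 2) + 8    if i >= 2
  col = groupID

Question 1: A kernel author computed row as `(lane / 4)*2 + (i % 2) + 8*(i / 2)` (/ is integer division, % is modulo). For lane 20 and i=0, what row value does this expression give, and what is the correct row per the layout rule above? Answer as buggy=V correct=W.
buggy=10 correct=0

`(lane / 4)*2 + (i % 2) + 8*(i / 2)`[20,0]=>10
L=20=>grp=20>>2=5, tig=20&3=0
[0]=>row 0·2+0+0=0  col grp=5
row: 10 vs 0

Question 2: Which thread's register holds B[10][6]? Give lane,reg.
25,2

c: 6->gid=6  r: 10->r8=1,tid=1,i&1=0
L=6*4+1=25  i=1*2+0=2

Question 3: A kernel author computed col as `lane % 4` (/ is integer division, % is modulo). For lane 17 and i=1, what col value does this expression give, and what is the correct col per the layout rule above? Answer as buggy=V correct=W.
buggy=1 correct=4

`lane % 4`[17,1]=>1
L=17=>grp=17>>2=4, tig=17&3=1
[1]=>row 1·2+1+0=3  col grp=4
col: 1 vs 4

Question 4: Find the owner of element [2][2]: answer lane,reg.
9,0

c=2→G=2  r=2→rhi=0,T=1,p=0
L=2*4+1=9  i=0*2+0=0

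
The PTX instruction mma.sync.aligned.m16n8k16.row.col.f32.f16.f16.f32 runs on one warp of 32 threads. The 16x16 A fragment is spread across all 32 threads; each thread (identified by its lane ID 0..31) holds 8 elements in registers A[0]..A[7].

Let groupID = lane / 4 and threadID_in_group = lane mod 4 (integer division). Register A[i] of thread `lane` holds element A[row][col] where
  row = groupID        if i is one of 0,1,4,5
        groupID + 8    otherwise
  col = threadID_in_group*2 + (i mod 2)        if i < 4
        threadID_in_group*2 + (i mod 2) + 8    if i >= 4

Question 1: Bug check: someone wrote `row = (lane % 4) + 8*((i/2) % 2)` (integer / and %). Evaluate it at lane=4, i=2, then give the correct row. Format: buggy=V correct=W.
buggy=8 correct=9

`(lane % 4) + 8*((i/2) % 2)`[4,2]=>8
lane 4=>4/4=1, 4 mod 4=0
i=2  r:1+8=>9  c:2·0+0+0=>0
row: 8 vs 9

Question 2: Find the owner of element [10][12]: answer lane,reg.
10,6

r=10⇒gr=2,Rb=1  c=12⇒Cb=1,th=2,odd=0
L=2*4+2=10  i=1*4+1*2+0=6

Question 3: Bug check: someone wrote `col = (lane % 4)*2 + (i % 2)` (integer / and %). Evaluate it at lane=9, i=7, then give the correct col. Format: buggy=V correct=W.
`(lane % 4)*2 + (i % 2)`[9,7]->3
lane 9->9/4=2, 9 mod 4=1
i=7  r:2+8->10  c:2·1+1+8->11
col: 3 vs 11

buggy=3 correct=11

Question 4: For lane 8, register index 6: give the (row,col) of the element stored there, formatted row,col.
10,8

lane 8=>8/4=2, 8 mod 4=0
i=6  r:2+8=>10  c:2·0+0+8=>8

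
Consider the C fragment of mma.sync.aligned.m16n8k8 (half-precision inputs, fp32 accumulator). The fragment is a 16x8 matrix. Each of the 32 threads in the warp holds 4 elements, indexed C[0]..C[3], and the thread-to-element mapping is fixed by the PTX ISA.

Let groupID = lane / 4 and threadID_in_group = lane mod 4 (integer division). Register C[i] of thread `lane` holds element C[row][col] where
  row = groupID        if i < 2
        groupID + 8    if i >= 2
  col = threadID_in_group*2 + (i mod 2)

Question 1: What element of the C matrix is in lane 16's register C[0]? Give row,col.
4,0

lane 16=>16/4=4, 16 mod 4=0
i=0  r:4+0=>4  c:2·0+0=>0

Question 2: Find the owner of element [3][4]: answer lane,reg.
r: 3->gid=3,r8=0  c: 4->tid=2,i&1=0
L=3*4+2=14  i=0*2+0=0

14,0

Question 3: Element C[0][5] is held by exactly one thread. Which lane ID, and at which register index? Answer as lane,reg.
r=0->g=0,rb=0  c=5->t=2,b0=1
L=0*4+2=2  i=0*2+1=1

2,1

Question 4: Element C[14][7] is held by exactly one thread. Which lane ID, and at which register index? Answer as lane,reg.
r=14⇒gr=6,Rb=1  c=7⇒th=3,odd=1
L=6*4+3=27  i=1*2+1=3

27,3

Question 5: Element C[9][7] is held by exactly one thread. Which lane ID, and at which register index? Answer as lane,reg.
r=9→G=1,rhi=1  c=7→T=3,p=1
L=1*4+3=7  i=1*2+1=3

7,3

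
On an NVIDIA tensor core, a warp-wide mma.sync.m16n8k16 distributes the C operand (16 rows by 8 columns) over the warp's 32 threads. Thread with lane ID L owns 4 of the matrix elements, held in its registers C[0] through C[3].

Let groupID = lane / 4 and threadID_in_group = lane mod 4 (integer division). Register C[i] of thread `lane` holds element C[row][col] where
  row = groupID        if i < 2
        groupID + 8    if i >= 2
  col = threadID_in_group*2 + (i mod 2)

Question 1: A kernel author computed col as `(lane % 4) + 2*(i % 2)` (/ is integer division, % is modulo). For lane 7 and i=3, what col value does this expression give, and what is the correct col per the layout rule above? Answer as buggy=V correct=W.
`(lane % 4) + 2*(i % 2)`[7,3]=>5
lane 7=>7/4=1, 7 mod 4=3
i=3  r:1+8=>9  c:2·3+1=>7
col: 5 vs 7

buggy=5 correct=7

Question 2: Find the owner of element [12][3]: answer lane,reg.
17,3

r: 12->gid=4,r8=1  c: 3->tid=1,i&1=1
L=4*4+1=17  i=1*2+1=3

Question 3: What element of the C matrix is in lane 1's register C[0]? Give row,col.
0,2

lane 1: grp=0 (1/4), tig=1 (1%4)
i=0: r=0+0=0, c=1*2+0=2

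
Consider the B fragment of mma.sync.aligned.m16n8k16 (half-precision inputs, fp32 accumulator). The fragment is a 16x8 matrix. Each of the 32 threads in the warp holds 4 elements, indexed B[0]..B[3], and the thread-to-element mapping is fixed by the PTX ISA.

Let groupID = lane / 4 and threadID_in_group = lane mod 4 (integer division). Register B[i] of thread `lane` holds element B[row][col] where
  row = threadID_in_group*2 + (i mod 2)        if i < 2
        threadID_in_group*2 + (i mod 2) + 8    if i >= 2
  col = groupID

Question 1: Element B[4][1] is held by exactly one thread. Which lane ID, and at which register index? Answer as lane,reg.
6,0

c=1->g=1  r=4->rb=0,t=2,b0=0
L=1*4+2=6  i=0*2+0=0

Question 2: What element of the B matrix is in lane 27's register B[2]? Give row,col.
14,6

L=27->g=27>>2=6, t=27&3=3
[2]->row 3·2+0+8=14  col g=6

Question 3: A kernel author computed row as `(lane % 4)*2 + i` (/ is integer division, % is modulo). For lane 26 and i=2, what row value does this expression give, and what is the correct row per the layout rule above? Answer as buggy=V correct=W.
`(lane % 4)*2 + i`[26,2]→6
lane 26: G=6 (26/4), T=2 (26%4)
i=2: r=2*2+0+8=12, c=G=6
row: 6 vs 12

buggy=6 correct=12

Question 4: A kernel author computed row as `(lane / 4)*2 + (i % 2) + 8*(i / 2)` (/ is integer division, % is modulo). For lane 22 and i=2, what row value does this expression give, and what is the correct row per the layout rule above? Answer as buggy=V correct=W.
`(lane / 4)*2 + (i % 2) + 8*(i / 2)`[22,2]->18
lane 22: g=5 (22/4), t=2 (22%4)
i=2: r=2*2+0+8=12, c=g=5
row: 18 vs 12

buggy=18 correct=12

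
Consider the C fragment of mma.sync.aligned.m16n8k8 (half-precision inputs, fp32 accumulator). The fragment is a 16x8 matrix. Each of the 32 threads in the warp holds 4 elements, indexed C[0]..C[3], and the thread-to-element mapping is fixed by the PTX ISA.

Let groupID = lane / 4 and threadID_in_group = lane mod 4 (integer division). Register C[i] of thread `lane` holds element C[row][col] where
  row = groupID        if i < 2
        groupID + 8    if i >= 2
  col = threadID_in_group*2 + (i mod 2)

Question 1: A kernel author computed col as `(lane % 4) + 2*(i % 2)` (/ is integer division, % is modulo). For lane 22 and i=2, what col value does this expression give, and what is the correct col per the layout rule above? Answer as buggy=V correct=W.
`(lane % 4) + 2*(i % 2)`[22,2]->2
lane 22->22/4=5, 22 mod 4=2
i=2  r:5+8->13  c:2·2+0->4
col: 2 vs 4

buggy=2 correct=4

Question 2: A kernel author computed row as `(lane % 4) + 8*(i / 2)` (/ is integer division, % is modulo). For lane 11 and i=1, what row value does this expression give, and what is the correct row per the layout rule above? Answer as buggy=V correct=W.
buggy=3 correct=2

`(lane % 4) + 8*(i / 2)`[11,1]⇒3
lane 11: gr=2 (11/4), th=3 (11%4)
i=1: r=2+0=2, c=3*2+1=7
row: 3 vs 2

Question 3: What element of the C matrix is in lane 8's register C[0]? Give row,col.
lane 8→8/4=2, 8 mod 4=0
i=0  r:2+0→2  c:2·0+0→0

2,0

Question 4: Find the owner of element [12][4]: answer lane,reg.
18,2

r:12=>grp=4,rB=1  c:4=>tig=2,lo=0
L=4*4+2=18  i=1*2+0=2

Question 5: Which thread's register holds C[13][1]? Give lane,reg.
20,3

r=13→G=5,rhi=1  c=1→T=0,p=1
L=5*4+0=20  i=1*2+1=3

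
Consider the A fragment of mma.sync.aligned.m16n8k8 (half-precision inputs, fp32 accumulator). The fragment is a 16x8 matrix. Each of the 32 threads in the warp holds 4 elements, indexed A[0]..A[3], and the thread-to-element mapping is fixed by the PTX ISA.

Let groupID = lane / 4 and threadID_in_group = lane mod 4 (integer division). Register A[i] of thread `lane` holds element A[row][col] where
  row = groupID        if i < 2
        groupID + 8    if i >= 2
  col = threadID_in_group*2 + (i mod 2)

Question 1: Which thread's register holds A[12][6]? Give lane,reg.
19,2

r: 12->gid=4,r8=1  c: 6->tid=3,i&1=0
L=4*4+3=19  i=1*2+0=2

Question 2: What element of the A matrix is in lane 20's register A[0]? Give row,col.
lane 20: g=5 (20/4), t=0 (20%4)
i=0: r=5+0=5, c=0*2+0=0

5,0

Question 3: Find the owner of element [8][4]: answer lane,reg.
2,2

r=8⇒gr=0,Rb=1  c=4⇒th=2,odd=0
L=0*4+2=2  i=1*2+0=2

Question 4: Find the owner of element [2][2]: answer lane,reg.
9,0

r: 2->gid=2,r8=0  c: 2->tid=1,i&1=0
L=2*4+1=9  i=0*2+0=0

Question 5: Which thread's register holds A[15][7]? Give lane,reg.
31,3

r:15=>grp=7,rB=1  c:7=>tig=3,lo=1
L=7*4+3=31  i=1*2+1=3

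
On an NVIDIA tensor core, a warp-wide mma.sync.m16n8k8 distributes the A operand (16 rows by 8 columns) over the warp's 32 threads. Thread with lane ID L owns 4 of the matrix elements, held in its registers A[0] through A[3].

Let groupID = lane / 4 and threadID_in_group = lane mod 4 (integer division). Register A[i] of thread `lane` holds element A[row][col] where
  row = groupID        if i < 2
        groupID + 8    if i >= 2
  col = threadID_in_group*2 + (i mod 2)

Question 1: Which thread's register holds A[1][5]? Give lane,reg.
6,1

r:1=>grp=1,rB=0  c:5=>tig=2,lo=1
L=1*4+2=6  i=0*2+1=1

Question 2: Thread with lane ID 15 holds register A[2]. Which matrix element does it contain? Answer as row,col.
11,6

lane 15: G=3 (15/4), T=3 (15%4)
i=2: r=3+8=11, c=3*2+0=6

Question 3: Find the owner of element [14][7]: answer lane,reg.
27,3

r=14⇒gr=6,Rb=1  c=7⇒th=3,odd=1
L=6*4+3=27  i=1*2+1=3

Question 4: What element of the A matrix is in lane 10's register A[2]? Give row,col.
L=10⇒gr=10>>2=2, th=10&3=2
[2]⇒row 2+8=10  col 2·2+0=4

10,4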